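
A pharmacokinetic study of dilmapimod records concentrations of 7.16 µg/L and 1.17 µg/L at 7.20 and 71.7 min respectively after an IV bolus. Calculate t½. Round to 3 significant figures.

24.7 minutes

k = ln(C₁/C₂) / (t₂ − t₁) = ln(7.16/1.17) / (71.7 − 7.20)
  = 1.812 / 64.50 = 0.02809 min⁻¹
t½ = ln 2 / k = ln 2 / 0.02809 ≈ 24.7 minutes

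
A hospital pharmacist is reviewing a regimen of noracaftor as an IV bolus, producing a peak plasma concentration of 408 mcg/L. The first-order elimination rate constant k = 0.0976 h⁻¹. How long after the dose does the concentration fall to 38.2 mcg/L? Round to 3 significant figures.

24.3 hours

C(t) = C₀ e^(−kt)  ⇒  t = ln(C₀/C) / k
t = ln(408/38.2) / 0.09760 = 2.368 / 0.09760 ≈ 24.3 hours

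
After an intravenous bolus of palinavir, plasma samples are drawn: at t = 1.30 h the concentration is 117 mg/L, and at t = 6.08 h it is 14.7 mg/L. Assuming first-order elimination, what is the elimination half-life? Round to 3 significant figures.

1.60 hours

k = ln(C₁/C₂) / (t₂ − t₁) = ln(117/14.7) / (6.08 − 1.30)
  = 2.074 / 4.780 = 0.4340 h⁻¹
t½ = ln 2 / k = ln 2 / 0.4340 ≈ 1.60 hours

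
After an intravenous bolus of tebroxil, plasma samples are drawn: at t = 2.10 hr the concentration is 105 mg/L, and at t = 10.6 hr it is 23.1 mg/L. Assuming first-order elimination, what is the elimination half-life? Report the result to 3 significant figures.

k = ln(C₁/C₂) / (t₂ − t₁) = ln(105/23.1) / (10.6 − 2.10)
  = 1.514 / 8.500 = 0.1781 hr⁻¹
t½ = ln 2 / k = ln 2 / 0.1781 ≈ 3.89 hours

3.89 hours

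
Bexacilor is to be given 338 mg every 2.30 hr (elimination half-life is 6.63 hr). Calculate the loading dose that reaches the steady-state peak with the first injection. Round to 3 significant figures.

k = ln 2 / 6.63 = 0.1045 hr⁻¹
Accumulation ratio R = 1 / (1 − e^(−kτ)) = 1 / (1 − e^(−0.1045×2.30)) = 1 / (1 − 0.7863) = 4.679
Loading dose = maintenance dose × R = 338 × 4.679 ≈ 1580 mg

1580 mg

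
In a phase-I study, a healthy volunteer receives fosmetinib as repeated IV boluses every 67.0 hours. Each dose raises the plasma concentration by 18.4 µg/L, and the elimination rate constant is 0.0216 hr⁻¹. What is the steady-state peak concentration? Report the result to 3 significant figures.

Fraction remaining after one interval: e^(−kτ) = e^(−0.02160 × 67.0) = 0.2352
R = 1 / (1 − 0.2352) = 1.308
Css,max = 18.4 × 1.308 ≈ 24.1 µg/L

24.1 µg/L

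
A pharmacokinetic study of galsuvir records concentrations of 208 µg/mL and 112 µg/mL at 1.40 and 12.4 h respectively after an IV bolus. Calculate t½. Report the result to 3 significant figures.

k = ln(C₁/C₂) / (t₂ − t₁) = ln(208/112) / (12.4 − 1.40)
  = 0.6190 / 11.00 = 0.05628 h⁻¹
t½ = ln 2 / k = ln 2 / 0.05628 ≈ 12.3 hours

12.3 hours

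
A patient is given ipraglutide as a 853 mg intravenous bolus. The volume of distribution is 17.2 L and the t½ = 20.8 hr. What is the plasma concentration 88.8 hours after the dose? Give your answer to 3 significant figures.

2.57 µg/mL

C₀ = dose / V = 853 / 17.2 = 49.59 µg/mL
k = ln 2 / 20.8 = 0.03332 hr⁻¹
C(t) = C₀ e^(−kt) = 49.59 × e^(−0.03332 × 88.8) = 49.59 × e^(−2.959) = 49.59 × 0.05186 ≈ 2.57 µg/mL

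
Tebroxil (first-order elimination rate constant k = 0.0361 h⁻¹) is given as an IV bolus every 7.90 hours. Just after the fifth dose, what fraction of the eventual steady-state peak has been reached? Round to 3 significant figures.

f_n = 1 − e^(−nkτ) = 1 − e^(−5 × 0.03610 × 7.90) = 1 − e^(−1.426) = 1 − 0.2403 ≈ 0.760

0.760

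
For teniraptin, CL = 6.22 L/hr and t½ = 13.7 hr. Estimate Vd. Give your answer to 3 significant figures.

123 L

k = ln 2 / t½ = ln 2 / 13.7 = 0.05059 hr⁻¹
V = CL / k = 6.22 / 0.05059 ≈ 123 L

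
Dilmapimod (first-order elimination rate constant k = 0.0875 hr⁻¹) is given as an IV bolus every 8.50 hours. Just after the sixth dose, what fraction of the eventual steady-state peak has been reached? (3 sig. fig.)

f_n = 1 − e^(−nkτ) = 1 − e^(−6 × 0.08750 × 8.50) = 1 − e^(−4.462) = 1 − 0.01153 ≈ 0.988

0.988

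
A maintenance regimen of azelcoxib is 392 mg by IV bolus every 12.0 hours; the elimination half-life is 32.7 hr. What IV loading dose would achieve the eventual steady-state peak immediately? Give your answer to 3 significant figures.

1750 mg

k = ln 2 / 32.7 = 0.02120 hr⁻¹
Accumulation ratio R = 1 / (1 − e^(−kτ)) = 1 / (1 − e^(−0.02120×12.0)) = 1 / (1 − 0.7754) = 4.453
Loading dose = maintenance dose × R = 392 × 4.453 ≈ 1750 mg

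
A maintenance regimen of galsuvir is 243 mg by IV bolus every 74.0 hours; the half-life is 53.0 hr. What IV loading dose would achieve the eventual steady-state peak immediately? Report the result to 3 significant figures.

392 mg

k = ln 2 / 53.0 = 0.01308 hr⁻¹
Accumulation ratio R = 1 / (1 − e^(−kτ)) = 1 / (1 − e^(−0.01308×74.0)) = 1 / (1 − 0.3799) = 1.613
Loading dose = maintenance dose × R = 243 × 1.613 ≈ 392 mg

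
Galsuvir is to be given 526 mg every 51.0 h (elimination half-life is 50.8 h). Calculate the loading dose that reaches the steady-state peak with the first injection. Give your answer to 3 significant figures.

1050 mg

k = ln 2 / 50.8 = 0.01364 h⁻¹
Accumulation ratio R = 1 / (1 − e^(−kτ)) = 1 / (1 − e^(−0.01364×51.0)) = 1 / (1 − 0.4986) = 1.995
Loading dose = maintenance dose × R = 526 × 1.995 ≈ 1050 mg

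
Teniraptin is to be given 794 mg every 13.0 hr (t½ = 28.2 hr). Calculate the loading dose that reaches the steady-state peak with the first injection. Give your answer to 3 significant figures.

k = ln 2 / 28.2 = 0.02458 hr⁻¹
Accumulation ratio R = 1 / (1 − e^(−kτ)) = 1 / (1 − e^(−0.02458×13.0)) = 1 / (1 − 0.7265) = 3.656
Loading dose = maintenance dose × R = 794 × 3.656 ≈ 2900 mg

2900 mg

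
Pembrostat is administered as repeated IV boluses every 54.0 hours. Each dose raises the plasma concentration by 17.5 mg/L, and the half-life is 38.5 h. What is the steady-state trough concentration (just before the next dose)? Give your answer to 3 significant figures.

10.6 mg/L

k = ln 2 / 38.5 = 0.01800 h⁻¹
Fraction remaining after one interval: e^(−kτ) = e^(−0.01800 × 54.0) = 0.3782
R = 1 / (1 − 0.3782) = 1.608
Css,max = 17.5 × 1.608 = 28.15 mg/L
Css,min = Css,max × e^(−kτ) = 28.15 × 0.3782 ≈ 10.6 mg/L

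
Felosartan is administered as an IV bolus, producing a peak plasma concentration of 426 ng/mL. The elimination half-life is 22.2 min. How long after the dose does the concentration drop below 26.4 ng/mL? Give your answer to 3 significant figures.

k = ln 2 / 22.2 = 0.03122 min⁻¹
C(t) = C₀ e^(−kt)  ⇒  t = ln(C₀/C) / k
t = ln(426/26.4) / 0.03122 = 2.781 / 0.03122 ≈ 89.1 minutes

89.1 minutes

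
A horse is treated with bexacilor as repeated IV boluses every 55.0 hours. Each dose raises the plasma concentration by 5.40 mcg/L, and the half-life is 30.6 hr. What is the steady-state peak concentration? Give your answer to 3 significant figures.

k = ln 2 / 30.6 = 0.02265 hr⁻¹
Fraction remaining after one interval: e^(−kτ) = e^(−0.02265 × 55.0) = 0.2877
R = 1 / (1 − 0.2877) = 1.404
Css,max = 5.40 × 1.404 ≈ 7.58 mcg/L

7.58 mcg/L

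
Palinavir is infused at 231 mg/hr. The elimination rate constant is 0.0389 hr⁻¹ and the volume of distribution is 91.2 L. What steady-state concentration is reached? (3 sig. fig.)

CL = k · V = 0.0389 × 91.2 = 3.548 L/hr
Css = rate / CL = 231 / 3.548 ≈ 65.1 mg/L

65.1 mg/L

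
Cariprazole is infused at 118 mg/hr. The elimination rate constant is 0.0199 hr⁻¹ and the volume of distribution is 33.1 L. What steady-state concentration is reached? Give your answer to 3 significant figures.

CL = k · V = 0.0199 × 33.1 = 0.6587 L/hr
Css = rate / CL = 118 / 0.6587 ≈ 179 µg/mL

179 µg/mL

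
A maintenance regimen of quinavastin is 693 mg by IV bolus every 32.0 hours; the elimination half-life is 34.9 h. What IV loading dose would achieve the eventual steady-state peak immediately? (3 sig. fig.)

k = ln 2 / 34.9 = 0.01986 h⁻¹
Accumulation ratio R = 1 / (1 − e^(−kτ)) = 1 / (1 − e^(−0.01986×32.0)) = 1 / (1 − 0.5296) = 2.126
Loading dose = maintenance dose × R = 693 × 2.126 ≈ 1470 mg

1470 mg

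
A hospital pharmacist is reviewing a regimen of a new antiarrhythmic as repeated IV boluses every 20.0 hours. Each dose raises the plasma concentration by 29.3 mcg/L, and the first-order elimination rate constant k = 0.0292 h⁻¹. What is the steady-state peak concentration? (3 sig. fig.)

Fraction remaining after one interval: e^(−kτ) = e^(−0.02920 × 20.0) = 0.5577
R = 1 / (1 − 0.5577) = 2.261
Css,max = 29.3 × 2.261 ≈ 66.2 mcg/L

66.2 mcg/L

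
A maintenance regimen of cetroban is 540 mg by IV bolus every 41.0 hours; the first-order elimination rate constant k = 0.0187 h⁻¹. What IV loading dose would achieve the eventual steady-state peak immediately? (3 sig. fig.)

1010 mg

Accumulation ratio R = 1 / (1 − e^(−kτ)) = 1 / (1 − e^(−0.01870×41.0)) = 1 / (1 − 0.4645) = 1.868
Loading dose = maintenance dose × R = 540 × 1.868 ≈ 1010 mg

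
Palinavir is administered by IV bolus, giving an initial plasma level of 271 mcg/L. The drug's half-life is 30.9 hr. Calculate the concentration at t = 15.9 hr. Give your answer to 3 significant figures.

k = ln 2 / 30.9 = 0.02243 hr⁻¹
C(t) = C₀ e^(−kt) = 271 × e^(−0.02243 × 15.9) = 271 × e^(−0.3567) = 271 × 0.7000 ≈ 190 mcg/L

190 mcg/L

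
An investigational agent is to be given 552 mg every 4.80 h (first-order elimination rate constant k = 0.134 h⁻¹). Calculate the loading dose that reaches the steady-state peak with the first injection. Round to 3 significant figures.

1160 mg

Accumulation ratio R = 1 / (1 − e^(−kτ)) = 1 / (1 − e^(−0.1340×4.80)) = 1 / (1 − 0.5256) = 2.108
Loading dose = maintenance dose × R = 552 × 2.108 ≈ 1160 mg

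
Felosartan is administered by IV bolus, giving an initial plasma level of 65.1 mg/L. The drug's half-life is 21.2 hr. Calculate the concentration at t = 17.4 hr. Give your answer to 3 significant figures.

k = ln 2 / 21.2 = 0.03270 hr⁻¹
C(t) = C₀ e^(−kt) = 65.1 × e^(−0.03270 × 17.4) = 65.1 × e^(−0.5689) = 65.1 × 0.5661 ≈ 36.9 mg/L

36.9 mg/L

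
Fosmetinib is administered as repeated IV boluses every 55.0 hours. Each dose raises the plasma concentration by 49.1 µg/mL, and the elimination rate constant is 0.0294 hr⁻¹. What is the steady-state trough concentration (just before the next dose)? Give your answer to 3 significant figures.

Fraction remaining after one interval: e^(−kτ) = e^(−0.02940 × 55.0) = 0.1985
R = 1 / (1 − 0.1985) = 1.248
Css,max = 49.1 × 1.248 = 61.26 µg/mL
Css,min = Css,max × e^(−kτ) = 61.26 × 0.1985 ≈ 12.2 µg/mL

12.2 µg/mL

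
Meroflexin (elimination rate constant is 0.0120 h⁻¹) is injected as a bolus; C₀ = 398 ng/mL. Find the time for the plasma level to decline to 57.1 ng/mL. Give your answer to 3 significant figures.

162 hours

C(t) = C₀ e^(−kt)  ⇒  t = ln(C₀/C) / k
t = ln(398/57.1) / 0.01200 = 1.942 / 0.01200 ≈ 162 hours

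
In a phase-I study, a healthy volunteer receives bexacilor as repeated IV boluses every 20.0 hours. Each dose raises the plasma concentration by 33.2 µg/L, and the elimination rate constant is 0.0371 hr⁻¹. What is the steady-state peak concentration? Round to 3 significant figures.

63.4 µg/L

Fraction remaining after one interval: e^(−kτ) = e^(−0.03710 × 20.0) = 0.4762
R = 1 / (1 − 0.4762) = 1.909
Css,max = 33.2 × 1.909 ≈ 63.4 µg/L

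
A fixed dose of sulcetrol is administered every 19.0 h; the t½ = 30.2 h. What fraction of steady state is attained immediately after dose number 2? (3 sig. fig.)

k = ln 2 / 30.2 = 0.02295 h⁻¹
f_n = 1 − e^(−nkτ) = 1 − e^(−2 × 0.02295 × 19.0) = 1 − e^(−0.8722) = 1 − 0.4180 ≈ 0.582

0.582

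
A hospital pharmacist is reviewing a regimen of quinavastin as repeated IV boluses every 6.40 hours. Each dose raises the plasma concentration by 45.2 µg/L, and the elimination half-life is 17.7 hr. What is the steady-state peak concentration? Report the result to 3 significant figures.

204 µg/L

k = ln 2 / 17.7 = 0.03916 hr⁻¹
Fraction remaining after one interval: e^(−kτ) = e^(−0.03916 × 6.40) = 0.7783
R = 1 / (1 − 0.7783) = 4.511
Css,max = 45.2 × 4.511 ≈ 204 µg/L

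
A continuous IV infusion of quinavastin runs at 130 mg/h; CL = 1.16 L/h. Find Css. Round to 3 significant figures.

112 mg/L

Css = infusion rate / CL = 130 / 1.16 ≈ 112 mg/L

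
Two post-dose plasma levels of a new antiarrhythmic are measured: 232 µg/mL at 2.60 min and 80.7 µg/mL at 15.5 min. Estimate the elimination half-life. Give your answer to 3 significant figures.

8.47 minutes

k = ln(C₁/C₂) / (t₂ − t₁) = ln(232/80.7) / (15.5 − 2.60)
  = 1.056 / 12.90 = 0.08186 min⁻¹
t½ = ln 2 / k = ln 2 / 0.08186 ≈ 8.47 minutes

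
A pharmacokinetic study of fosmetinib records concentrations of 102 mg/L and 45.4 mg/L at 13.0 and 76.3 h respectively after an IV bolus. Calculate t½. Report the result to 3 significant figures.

54.2 hours

k = ln(C₁/C₂) / (t₂ − t₁) = ln(102/45.4) / (76.3 − 13.0)
  = 0.8095 / 63.30 = 0.01279 h⁻¹
t½ = ln 2 / k = ln 2 / 0.01279 ≈ 54.2 hours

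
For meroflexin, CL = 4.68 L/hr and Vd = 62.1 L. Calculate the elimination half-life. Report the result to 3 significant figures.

k = CL / V = 4.68 / 62.1 = 0.07536 hr⁻¹
t½ = ln 2 / k = ln 2 / 0.07536 ≈ 9.20 hours

9.20 hours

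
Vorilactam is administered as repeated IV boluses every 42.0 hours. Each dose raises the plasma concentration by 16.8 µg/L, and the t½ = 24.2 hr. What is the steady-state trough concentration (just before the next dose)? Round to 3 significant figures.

7.21 µg/L

k = ln 2 / 24.2 = 0.02864 hr⁻¹
Fraction remaining after one interval: e^(−kτ) = e^(−0.02864 × 42.0) = 0.3003
R = 1 / (1 − 0.3003) = 1.429
Css,max = 16.8 × 1.429 = 24.01 µg/L
Css,min = Css,max × e^(−kτ) = 24.01 × 0.3003 ≈ 7.21 µg/L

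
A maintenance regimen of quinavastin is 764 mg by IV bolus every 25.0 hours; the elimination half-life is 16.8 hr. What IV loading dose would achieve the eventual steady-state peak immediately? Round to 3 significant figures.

k = ln 2 / 16.8 = 0.04126 hr⁻¹
Accumulation ratio R = 1 / (1 − e^(−kτ)) = 1 / (1 − e^(−0.04126×25.0)) = 1 / (1 − 0.3565) = 1.554
Loading dose = maintenance dose × R = 764 × 1.554 ≈ 1190 mg

1190 mg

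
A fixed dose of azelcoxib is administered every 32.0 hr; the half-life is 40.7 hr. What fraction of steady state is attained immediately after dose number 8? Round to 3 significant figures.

k = ln 2 / 40.7 = 0.01703 hr⁻¹
f_n = 1 − e^(−nkτ) = 1 − e^(−8 × 0.01703 × 32.0) = 1 − e^(−4.360) = 1 − 0.01278 ≈ 0.987

0.987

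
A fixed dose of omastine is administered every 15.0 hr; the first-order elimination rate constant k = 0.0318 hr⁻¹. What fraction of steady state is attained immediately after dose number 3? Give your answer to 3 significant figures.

f_n = 1 − e^(−nkτ) = 1 − e^(−3 × 0.03180 × 15.0) = 1 − e^(−1.431) = 1 − 0.2391 ≈ 0.761

0.761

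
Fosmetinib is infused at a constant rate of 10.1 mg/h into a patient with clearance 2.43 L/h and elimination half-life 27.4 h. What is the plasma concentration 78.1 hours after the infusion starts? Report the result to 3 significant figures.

3.58 µg/mL

Css = rate / CL = 10.1 / 2.43 = 4.156 µg/mL
k = ln 2 / 27.4 = 0.02530 h⁻¹
C(t) = Css (1 − e^(−kt)) = 4.156 × (1 − e^(−1.976)) = 4.156 × 0.8613 ≈ 3.58 µg/mL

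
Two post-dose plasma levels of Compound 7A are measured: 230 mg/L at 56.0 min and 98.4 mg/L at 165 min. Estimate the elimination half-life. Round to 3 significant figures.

k = ln(C₁/C₂) / (t₂ − t₁) = ln(230/98.4) / (165 − 56.0)
  = 0.8490 / 109.0 = 0.007789 min⁻¹
t½ = ln 2 / k = ln 2 / 0.007789 ≈ 89.0 minutes

89.0 minutes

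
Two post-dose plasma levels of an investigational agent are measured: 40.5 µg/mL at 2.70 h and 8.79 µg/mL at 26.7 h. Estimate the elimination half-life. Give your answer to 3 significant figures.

10.9 hours

k = ln(C₁/C₂) / (t₂ − t₁) = ln(40.5/8.79) / (26.7 − 2.70)
  = 1.528 / 24.00 = 0.06365 h⁻¹
t½ = ln 2 / k = ln 2 / 0.06365 ≈ 10.9 hours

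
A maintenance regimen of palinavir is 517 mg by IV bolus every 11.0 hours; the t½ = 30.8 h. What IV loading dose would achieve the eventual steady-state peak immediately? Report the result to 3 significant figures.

k = ln 2 / 30.8 = 0.02250 h⁻¹
Accumulation ratio R = 1 / (1 − e^(−kτ)) = 1 / (1 − e^(−0.02250×11.0)) = 1 / (1 − 0.7807) = 4.560
Loading dose = maintenance dose × R = 517 × 4.560 ≈ 2360 mg

2360 mg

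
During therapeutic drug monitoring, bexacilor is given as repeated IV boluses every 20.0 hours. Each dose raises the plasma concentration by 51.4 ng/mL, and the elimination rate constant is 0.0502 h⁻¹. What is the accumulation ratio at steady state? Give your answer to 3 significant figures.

Fraction remaining after one interval: e^(−kτ) = e^(−0.05020 × 20.0) = 0.3664
R = 1 / (1 − 0.3664) = 1 / 0.6336 ≈ 1.58

1.58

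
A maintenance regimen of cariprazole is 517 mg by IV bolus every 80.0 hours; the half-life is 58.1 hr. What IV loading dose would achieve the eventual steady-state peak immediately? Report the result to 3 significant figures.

841 mg

k = ln 2 / 58.1 = 0.01193 hr⁻¹
Accumulation ratio R = 1 / (1 − e^(−kτ)) = 1 / (1 − e^(−0.01193×80.0)) = 1 / (1 − 0.3850) = 1.626
Loading dose = maintenance dose × R = 517 × 1.626 ≈ 841 mg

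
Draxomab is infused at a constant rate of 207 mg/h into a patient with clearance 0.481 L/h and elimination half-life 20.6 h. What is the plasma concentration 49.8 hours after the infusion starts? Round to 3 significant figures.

Css = rate / CL = 207 / 0.481 = 430.4 mg/L
k = ln 2 / 20.6 = 0.03365 h⁻¹
C(t) = Css (1 − e^(−kt)) = 430.4 × (1 − e^(−1.676)) = 430.4 × 0.8128 ≈ 350 mg/L

350 mg/L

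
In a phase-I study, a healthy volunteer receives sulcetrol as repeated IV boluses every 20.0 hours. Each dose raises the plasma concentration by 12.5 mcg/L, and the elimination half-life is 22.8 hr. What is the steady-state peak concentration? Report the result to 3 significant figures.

27.4 mcg/L

k = ln 2 / 22.8 = 0.03040 hr⁻¹
Fraction remaining after one interval: e^(−kτ) = e^(−0.03040 × 20.0) = 0.5444
R = 1 / (1 − 0.5444) = 2.195
Css,max = 12.5 × 2.195 ≈ 27.4 mcg/L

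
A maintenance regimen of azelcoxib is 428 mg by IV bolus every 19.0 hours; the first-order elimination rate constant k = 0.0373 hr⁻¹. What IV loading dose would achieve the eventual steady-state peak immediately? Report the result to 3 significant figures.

Accumulation ratio R = 1 / (1 − e^(−kτ)) = 1 / (1 − e^(−0.03730×19.0)) = 1 / (1 − 0.4923) = 1.970
Loading dose = maintenance dose × R = 428 × 1.970 ≈ 843 mg

843 mg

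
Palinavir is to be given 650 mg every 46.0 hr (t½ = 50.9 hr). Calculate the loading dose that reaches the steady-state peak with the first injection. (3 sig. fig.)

k = ln 2 / 50.9 = 0.01362 hr⁻¹
Accumulation ratio R = 1 / (1 − e^(−kτ)) = 1 / (1 − e^(−0.01362×46.0)) = 1 / (1 − 0.5345) = 2.148
Loading dose = maintenance dose × R = 650 × 2.148 ≈ 1400 mg

1400 mg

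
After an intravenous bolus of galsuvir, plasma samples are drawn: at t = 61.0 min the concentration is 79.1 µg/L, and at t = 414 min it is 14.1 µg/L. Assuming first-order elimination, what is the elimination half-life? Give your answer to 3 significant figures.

k = ln(C₁/C₂) / (t₂ − t₁) = ln(79.1/14.1) / (414 − 61.0)
  = 1.725 / 353.0 = 0.004885 min⁻¹
t½ = ln 2 / k = ln 2 / 0.004885 ≈ 142 minutes

142 minutes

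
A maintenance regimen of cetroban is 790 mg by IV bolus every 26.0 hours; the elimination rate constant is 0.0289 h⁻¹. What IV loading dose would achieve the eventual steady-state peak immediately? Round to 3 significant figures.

1500 mg

Accumulation ratio R = 1 / (1 − e^(−kτ)) = 1 / (1 − e^(−0.02890×26.0)) = 1 / (1 − 0.4717) = 1.893
Loading dose = maintenance dose × R = 790 × 1.893 ≈ 1500 mg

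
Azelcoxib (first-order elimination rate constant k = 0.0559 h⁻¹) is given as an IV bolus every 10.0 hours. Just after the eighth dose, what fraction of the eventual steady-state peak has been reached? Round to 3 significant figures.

0.989

f_n = 1 − e^(−nkτ) = 1 − e^(−8 × 0.05590 × 10.0) = 1 − e^(−4.472) = 1 − 0.01142 ≈ 0.989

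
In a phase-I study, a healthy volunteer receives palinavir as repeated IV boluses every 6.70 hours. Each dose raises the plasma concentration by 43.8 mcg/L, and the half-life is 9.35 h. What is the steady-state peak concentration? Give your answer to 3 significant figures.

112 mcg/L

k = ln 2 / 9.35 = 0.07413 h⁻¹
Fraction remaining after one interval: e^(−kτ) = e^(−0.07413 × 6.70) = 0.6085
R = 1 / (1 − 0.6085) = 2.555
Css,max = 43.8 × 2.555 ≈ 112 mcg/L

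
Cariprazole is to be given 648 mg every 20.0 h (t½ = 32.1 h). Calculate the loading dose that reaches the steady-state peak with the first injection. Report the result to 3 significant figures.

1850 mg

k = ln 2 / 32.1 = 0.02159 h⁻¹
Accumulation ratio R = 1 / (1 − e^(−kτ)) = 1 / (1 − e^(−0.02159×20.0)) = 1 / (1 − 0.6493) = 2.851
Loading dose = maintenance dose × R = 648 × 2.851 ≈ 1850 mg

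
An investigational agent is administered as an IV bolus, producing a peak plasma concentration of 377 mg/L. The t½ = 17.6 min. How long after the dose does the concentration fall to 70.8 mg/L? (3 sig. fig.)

42.5 minutes

k = ln 2 / 17.6 = 0.03938 min⁻¹
C(t) = C₀ e^(−kt)  ⇒  t = ln(C₀/C) / k
t = ln(377/70.8) / 0.03938 = 1.672 / 0.03938 ≈ 42.5 minutes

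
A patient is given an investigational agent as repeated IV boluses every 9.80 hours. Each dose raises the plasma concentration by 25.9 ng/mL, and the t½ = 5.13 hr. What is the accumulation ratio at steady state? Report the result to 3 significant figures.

1.36

k = ln 2 / 5.13 = 0.1351 hr⁻¹
Fraction remaining after one interval: e^(−kτ) = e^(−0.1351 × 9.80) = 0.2660
R = 1 / (1 − 0.2660) = 1 / 0.7340 ≈ 1.36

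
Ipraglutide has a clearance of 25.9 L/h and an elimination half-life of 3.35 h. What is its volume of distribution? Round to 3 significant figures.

k = ln 2 / t½ = ln 2 / 3.35 = 0.2069 h⁻¹
V = CL / k = 25.9 / 0.2069 ≈ 125 L

125 L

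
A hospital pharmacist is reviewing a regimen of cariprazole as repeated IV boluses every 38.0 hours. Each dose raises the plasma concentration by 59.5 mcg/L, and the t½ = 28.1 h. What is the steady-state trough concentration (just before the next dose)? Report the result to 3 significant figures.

k = ln 2 / 28.1 = 0.02467 h⁻¹
Fraction remaining after one interval: e^(−kτ) = e^(−0.02467 × 38.0) = 0.3917
R = 1 / (1 − 0.3917) = 1.644
Css,max = 59.5 × 1.644 = 97.81 mcg/L
Css,min = Css,max × e^(−kτ) = 97.81 × 0.3917 ≈ 38.3 mcg/L

38.3 mcg/L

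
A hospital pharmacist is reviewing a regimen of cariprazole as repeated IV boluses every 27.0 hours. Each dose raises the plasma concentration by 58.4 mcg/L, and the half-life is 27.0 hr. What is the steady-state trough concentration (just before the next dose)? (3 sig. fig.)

k = ln 2 / 27.0 = 0.02567 hr⁻¹
Fraction remaining after one interval: e^(−kτ) = e^(−0.02567 × 27.0) = 0.5000
R = 1 / (1 − 0.5000) = 2.000
Css,max = 58.4 × 2.000 = 116.8 mcg/L
Css,min = Css,max × e^(−kτ) = 116.8 × 0.5000 ≈ 58.4 mcg/L

58.4 mcg/L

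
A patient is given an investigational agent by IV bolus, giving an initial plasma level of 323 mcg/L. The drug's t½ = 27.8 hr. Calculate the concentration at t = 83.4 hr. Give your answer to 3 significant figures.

40.4 mcg/L

k = ln 2 / 27.8 = 0.02493 hr⁻¹
83.4 hr is 3.000 half-lives, so C = 323 × (1/2)^3.000 = 323 × 0.1250 ≈ 40.4 mcg/L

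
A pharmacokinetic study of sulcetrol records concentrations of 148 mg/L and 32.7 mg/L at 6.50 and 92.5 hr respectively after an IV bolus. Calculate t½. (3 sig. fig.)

39.5 hours

k = ln(C₁/C₂) / (t₂ − t₁) = ln(148/32.7) / (92.5 − 6.50)
  = 1.510 / 86.00 = 0.01756 hr⁻¹
t½ = ln 2 / k = ln 2 / 0.01756 ≈ 39.5 hours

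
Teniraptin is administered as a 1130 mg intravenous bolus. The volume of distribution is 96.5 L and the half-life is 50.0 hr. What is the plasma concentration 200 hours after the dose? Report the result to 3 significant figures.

0.732 µg/mL

C₀ = dose / V = 1130 / 96.5 = 11.71 µg/mL
k = ln 2 / 50.0 = 0.01386 hr⁻¹
C(t) = C₀ e^(−kt) = 11.71 × e^(−0.01386 × 200) = 11.71 × e^(−2.773) = 11.71 × 0.06250 ≈ 0.732 µg/mL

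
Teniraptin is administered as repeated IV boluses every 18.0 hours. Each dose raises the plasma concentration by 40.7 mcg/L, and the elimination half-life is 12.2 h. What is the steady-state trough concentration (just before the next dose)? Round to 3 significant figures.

22.9 mcg/L

k = ln 2 / 12.2 = 0.05682 h⁻¹
Fraction remaining after one interval: e^(−kτ) = e^(−0.05682 × 18.0) = 0.3596
R = 1 / (1 − 0.3596) = 1.562
Css,max = 40.7 × 1.562 = 63.56 mcg/L
Css,min = Css,max × e^(−kτ) = 63.56 × 0.3596 ≈ 22.9 mcg/L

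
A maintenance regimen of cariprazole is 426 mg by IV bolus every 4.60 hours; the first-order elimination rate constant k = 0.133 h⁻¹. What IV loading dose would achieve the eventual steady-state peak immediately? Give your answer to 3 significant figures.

931 mg

Accumulation ratio R = 1 / (1 − e^(−kτ)) = 1 / (1 − e^(−0.1330×4.60)) = 1 / (1 − 0.5424) = 2.185
Loading dose = maintenance dose × R = 426 × 2.185 ≈ 931 mg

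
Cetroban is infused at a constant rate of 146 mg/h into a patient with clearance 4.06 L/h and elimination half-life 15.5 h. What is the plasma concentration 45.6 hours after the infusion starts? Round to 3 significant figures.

Css = rate / CL = 146 / 4.06 = 35.96 mg/L
k = ln 2 / 15.5 = 0.04472 h⁻¹
C(t) = Css (1 − e^(−kt)) = 35.96 × (1 − e^(−2.039)) = 35.96 × 0.8699 ≈ 31.3 mg/L

31.3 mg/L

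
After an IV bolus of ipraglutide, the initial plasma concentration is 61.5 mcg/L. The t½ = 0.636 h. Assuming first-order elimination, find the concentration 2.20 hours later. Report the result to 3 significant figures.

5.59 mcg/L

k = ln 2 / 0.636 = 1.090 h⁻¹
2.20 h is 3.459 half-lives, so C = 61.5 × (1/2)^3.459 = 61.5 × 0.09093 ≈ 5.59 mcg/L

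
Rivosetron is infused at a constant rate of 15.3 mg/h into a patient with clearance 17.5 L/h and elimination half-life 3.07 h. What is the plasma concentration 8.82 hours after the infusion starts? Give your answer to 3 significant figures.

Css = rate / CL = 15.3 / 17.5 = 0.8743 µg/mL
k = ln 2 / 3.07 = 0.2258 h⁻¹
C(t) = Css (1 − e^(−kt)) = 0.8743 × (1 − e^(−1.991)) = 0.8743 × 0.8635 ≈ 0.755 µg/mL

0.755 µg/mL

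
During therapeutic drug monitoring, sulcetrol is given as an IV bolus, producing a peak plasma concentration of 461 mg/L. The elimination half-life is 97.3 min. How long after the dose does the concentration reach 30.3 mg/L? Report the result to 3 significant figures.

382 minutes

k = ln 2 / 97.3 = 0.007124 min⁻¹
C(t) = C₀ e^(−kt)  ⇒  t = ln(C₀/C) / k
t = ln(461/30.3) / 0.007124 = 2.722 / 0.007124 ≈ 382 minutes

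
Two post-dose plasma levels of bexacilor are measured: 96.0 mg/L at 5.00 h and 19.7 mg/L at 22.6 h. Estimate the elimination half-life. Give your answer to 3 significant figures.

7.70 hours

k = ln(C₁/C₂) / (t₂ − t₁) = ln(96.0/19.7) / (22.6 − 5.00)
  = 1.584 / 17.60 = 0.08998 h⁻¹
t½ = ln 2 / k = ln 2 / 0.08998 ≈ 7.70 hours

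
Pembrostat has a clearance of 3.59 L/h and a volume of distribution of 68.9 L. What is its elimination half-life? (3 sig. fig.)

13.3 hours

k = CL / V = 3.59 / 68.9 = 0.05210 h⁻¹
t½ = ln 2 / k = ln 2 / 0.05210 ≈ 13.3 hours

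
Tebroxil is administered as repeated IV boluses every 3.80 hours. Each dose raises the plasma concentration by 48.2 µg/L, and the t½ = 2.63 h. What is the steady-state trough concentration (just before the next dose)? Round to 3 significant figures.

k = ln 2 / 2.63 = 0.2636 h⁻¹
Fraction remaining after one interval: e^(−kτ) = e^(−0.2636 × 3.80) = 0.3673
R = 1 / (1 − 0.3673) = 1.581
Css,max = 48.2 × 1.581 = 76.18 µg/L
Css,min = Css,max × e^(−kτ) = 76.18 × 0.3673 ≈ 28.0 µg/L

28.0 µg/L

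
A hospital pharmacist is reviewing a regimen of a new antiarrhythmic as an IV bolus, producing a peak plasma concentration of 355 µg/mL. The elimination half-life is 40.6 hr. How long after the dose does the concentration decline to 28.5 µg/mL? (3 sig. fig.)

148 hours

k = ln 2 / 40.6 = 0.01707 hr⁻¹
C(t) = C₀ e^(−kt)  ⇒  t = ln(C₀/C) / k
t = ln(355/28.5) / 0.01707 = 2.522 / 0.01707 ≈ 148 hours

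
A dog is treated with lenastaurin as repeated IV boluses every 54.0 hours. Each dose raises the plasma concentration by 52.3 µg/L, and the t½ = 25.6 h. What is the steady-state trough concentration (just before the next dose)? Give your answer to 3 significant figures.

15.8 µg/L

k = ln 2 / 25.6 = 0.02708 h⁻¹
Fraction remaining after one interval: e^(−kτ) = e^(−0.02708 × 54.0) = 0.2317
R = 1 / (1 − 0.2317) = 1.302
Css,max = 52.3 × 1.302 = 68.08 µg/L
Css,min = Css,max × e^(−kτ) = 68.08 × 0.2317 ≈ 15.8 µg/L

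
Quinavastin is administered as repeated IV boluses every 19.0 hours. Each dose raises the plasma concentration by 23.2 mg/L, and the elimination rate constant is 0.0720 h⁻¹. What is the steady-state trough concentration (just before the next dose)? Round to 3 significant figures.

Fraction remaining after one interval: e^(−kτ) = e^(−0.07200 × 19.0) = 0.2546
R = 1 / (1 − 0.2546) = 1.342
Css,max = 23.2 × 1.342 = 31.12 mg/L
Css,min = Css,max × e^(−kτ) = 31.12 × 0.2546 ≈ 7.92 mg/L

7.92 mg/L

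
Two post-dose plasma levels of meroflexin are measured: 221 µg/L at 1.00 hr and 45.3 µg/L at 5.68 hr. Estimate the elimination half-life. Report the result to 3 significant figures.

k = ln(C₁/C₂) / (t₂ − t₁) = ln(221/45.3) / (5.68 − 1.00)
  = 1.585 / 4.680 = 0.3386 hr⁻¹
t½ = ln 2 / k = ln 2 / 0.3386 ≈ 2.05 hours

2.05 hours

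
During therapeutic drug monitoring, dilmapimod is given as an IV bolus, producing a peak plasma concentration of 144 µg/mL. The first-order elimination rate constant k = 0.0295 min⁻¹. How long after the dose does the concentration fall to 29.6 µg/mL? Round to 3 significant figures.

53.6 minutes

C(t) = C₀ e^(−kt)  ⇒  t = ln(C₀/C) / k
t = ln(144/29.6) / 0.02950 = 1.582 / 0.02950 ≈ 53.6 minutes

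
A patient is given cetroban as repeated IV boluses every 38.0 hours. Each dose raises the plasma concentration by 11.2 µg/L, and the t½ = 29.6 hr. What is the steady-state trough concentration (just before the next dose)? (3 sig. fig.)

k = ln 2 / 29.6 = 0.02342 hr⁻¹
Fraction remaining after one interval: e^(−kτ) = e^(−0.02342 × 38.0) = 0.4107
R = 1 / (1 − 0.4107) = 1.697
Css,max = 11.2 × 1.697 = 19.01 µg/L
Css,min = Css,max × e^(−kτ) = 19.01 × 0.4107 ≈ 7.81 µg/L

7.81 µg/L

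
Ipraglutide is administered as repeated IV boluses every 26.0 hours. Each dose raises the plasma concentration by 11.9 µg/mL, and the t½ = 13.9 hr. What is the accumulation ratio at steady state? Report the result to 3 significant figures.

1.38

k = ln 2 / 13.9 = 0.04987 hr⁻¹
Fraction remaining after one interval: e^(−kτ) = e^(−0.04987 × 26.0) = 0.2735
R = 1 / (1 − 0.2735) = 1 / 0.7265 ≈ 1.38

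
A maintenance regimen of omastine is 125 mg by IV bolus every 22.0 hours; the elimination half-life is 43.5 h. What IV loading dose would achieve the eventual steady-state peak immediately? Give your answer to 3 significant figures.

k = ln 2 / 43.5 = 0.01593 h⁻¹
Accumulation ratio R = 1 / (1 − e^(−kτ)) = 1 / (1 − e^(−0.01593×22.0)) = 1 / (1 − 0.7043) = 3.382
Loading dose = maintenance dose × R = 125 × 3.382 ≈ 423 mg

423 mg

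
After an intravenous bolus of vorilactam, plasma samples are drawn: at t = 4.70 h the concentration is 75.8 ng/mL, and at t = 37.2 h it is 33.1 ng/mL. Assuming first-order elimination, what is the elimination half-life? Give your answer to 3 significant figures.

k = ln(C₁/C₂) / (t₂ − t₁) = ln(75.8/33.1) / (37.2 − 4.70)
  = 0.8286 / 32.50 = 0.02549 h⁻¹
t½ = ln 2 / k = ln 2 / 0.02549 ≈ 27.2 hours

27.2 hours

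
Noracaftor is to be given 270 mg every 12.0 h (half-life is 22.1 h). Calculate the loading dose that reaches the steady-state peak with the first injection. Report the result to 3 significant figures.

861 mg

k = ln 2 / 22.1 = 0.03136 h⁻¹
Accumulation ratio R = 1 / (1 − e^(−kτ)) = 1 / (1 − e^(−0.03136×12.0)) = 1 / (1 − 0.6863) = 3.188
Loading dose = maintenance dose × R = 270 × 3.188 ≈ 861 mg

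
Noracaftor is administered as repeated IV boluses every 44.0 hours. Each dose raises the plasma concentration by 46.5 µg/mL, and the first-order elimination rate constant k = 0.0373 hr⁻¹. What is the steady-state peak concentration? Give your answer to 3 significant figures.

Fraction remaining after one interval: e^(−kτ) = e^(−0.03730 × 44.0) = 0.1937
R = 1 / (1 − 0.1937) = 1.240
Css,max = 46.5 × 1.240 ≈ 57.7 µg/mL

57.7 µg/mL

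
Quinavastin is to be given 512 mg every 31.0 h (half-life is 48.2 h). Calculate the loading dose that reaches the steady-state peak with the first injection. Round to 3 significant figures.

k = ln 2 / 48.2 = 0.01438 h⁻¹
Accumulation ratio R = 1 / (1 − e^(−kτ)) = 1 / (1 − e^(−0.01438×31.0)) = 1 / (1 − 0.6403) = 2.780
Loading dose = maintenance dose × R = 512 × 2.780 ≈ 1420 mg

1420 mg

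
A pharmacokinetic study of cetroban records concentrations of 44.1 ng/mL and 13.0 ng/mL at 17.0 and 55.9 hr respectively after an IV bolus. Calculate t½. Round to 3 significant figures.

22.1 hours

k = ln(C₁/C₂) / (t₂ − t₁) = ln(44.1/13.0) / (55.9 − 17.0)
  = 1.222 / 38.90 = 0.03140 hr⁻¹
t½ = ln 2 / k = ln 2 / 0.03140 ≈ 22.1 hours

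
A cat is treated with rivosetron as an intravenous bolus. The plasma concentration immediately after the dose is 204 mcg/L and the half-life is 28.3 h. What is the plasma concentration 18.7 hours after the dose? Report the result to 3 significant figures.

k = ln 2 / 28.3 = 0.02449 h⁻¹
18.7 h is 0.6608 half-lives, so C = 204 × (1/2)^0.6608 = 204 × 0.6325 ≈ 129 mcg/L

129 mcg/L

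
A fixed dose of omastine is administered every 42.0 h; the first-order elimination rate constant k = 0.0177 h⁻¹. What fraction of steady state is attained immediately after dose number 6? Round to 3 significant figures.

f_n = 1 − e^(−nkτ) = 1 − e^(−6 × 0.01770 × 42.0) = 1 − e^(−4.460) = 1 − 0.01156 ≈ 0.988

0.988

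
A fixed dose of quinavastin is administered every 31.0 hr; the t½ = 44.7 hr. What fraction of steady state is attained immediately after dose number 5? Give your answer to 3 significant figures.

0.910

k = ln 2 / 44.7 = 0.01551 hr⁻¹
f_n = 1 − e^(−nkτ) = 1 − e^(−5 × 0.01551 × 31.0) = 1 − e^(−2.404) = 1 − 0.09040 ≈ 0.910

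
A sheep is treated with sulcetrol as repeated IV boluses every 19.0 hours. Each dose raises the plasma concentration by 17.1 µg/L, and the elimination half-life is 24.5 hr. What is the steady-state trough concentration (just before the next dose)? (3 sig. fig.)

24.0 µg/L

k = ln 2 / 24.5 = 0.02829 hr⁻¹
Fraction remaining after one interval: e^(−kτ) = e^(−0.02829 × 19.0) = 0.5842
R = 1 / (1 − 0.5842) = 2.405
Css,max = 17.1 × 2.405 = 41.12 µg/L
Css,min = Css,max × e^(−kτ) = 41.12 × 0.5842 ≈ 24.0 µg/L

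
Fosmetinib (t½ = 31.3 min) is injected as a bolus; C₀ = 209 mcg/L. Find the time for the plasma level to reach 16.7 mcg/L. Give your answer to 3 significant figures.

114 minutes

k = ln 2 / 31.3 = 0.02215 min⁻¹
C(t) = C₀ e^(−kt)  ⇒  t = ln(C₀/C) / k
t = ln(209/16.7) / 0.02215 = 2.527 / 0.02215 ≈ 114 minutes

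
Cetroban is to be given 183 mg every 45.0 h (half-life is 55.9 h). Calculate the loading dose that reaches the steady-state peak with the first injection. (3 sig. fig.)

428 mg

k = ln 2 / 55.9 = 0.01240 h⁻¹
Accumulation ratio R = 1 / (1 − e^(−kτ)) = 1 / (1 − e^(−0.01240×45.0)) = 1 / (1 − 0.5724) = 2.338
Loading dose = maintenance dose × R = 183 × 2.338 ≈ 428 mg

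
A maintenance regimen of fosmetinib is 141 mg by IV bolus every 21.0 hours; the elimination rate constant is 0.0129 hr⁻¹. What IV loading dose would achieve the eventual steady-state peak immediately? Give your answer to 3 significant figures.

594 mg

Accumulation ratio R = 1 / (1 − e^(−kτ)) = 1 / (1 − e^(−0.01290×21.0)) = 1 / (1 − 0.7627) = 4.214
Loading dose = maintenance dose × R = 141 × 4.214 ≈ 594 mg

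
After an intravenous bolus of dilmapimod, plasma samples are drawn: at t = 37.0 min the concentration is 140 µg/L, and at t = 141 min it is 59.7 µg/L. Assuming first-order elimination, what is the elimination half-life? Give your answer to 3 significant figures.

k = ln(C₁/C₂) / (t₂ − t₁) = ln(140/59.7) / (141 − 37.0)
  = 0.8523 / 104.0 = 0.008195 min⁻¹
t½ = ln 2 / k = ln 2 / 0.008195 ≈ 84.6 minutes

84.6 minutes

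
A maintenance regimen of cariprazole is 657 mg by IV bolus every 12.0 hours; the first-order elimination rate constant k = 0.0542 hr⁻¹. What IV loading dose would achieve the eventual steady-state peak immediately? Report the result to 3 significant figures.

1370 mg

Accumulation ratio R = 1 / (1 − e^(−kτ)) = 1 / (1 − e^(−0.05420×12.0)) = 1 / (1 − 0.5218) = 2.091
Loading dose = maintenance dose × R = 657 × 2.091 ≈ 1370 mg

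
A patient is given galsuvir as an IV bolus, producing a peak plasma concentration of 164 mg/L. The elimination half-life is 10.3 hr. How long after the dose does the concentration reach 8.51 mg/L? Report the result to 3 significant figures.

44.0 hours

k = ln 2 / 10.3 = 0.06730 hr⁻¹
C(t) = C₀ e^(−kt)  ⇒  t = ln(C₀/C) / k
t = ln(164/8.51) / 0.06730 = 2.959 / 0.06730 ≈ 44.0 hours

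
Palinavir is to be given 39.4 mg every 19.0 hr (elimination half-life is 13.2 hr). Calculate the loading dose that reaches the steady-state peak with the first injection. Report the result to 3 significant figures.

k = ln 2 / 13.2 = 0.05251 hr⁻¹
Accumulation ratio R = 1 / (1 − e^(−kτ)) = 1 / (1 − e^(−0.05251×19.0)) = 1 / (1 − 0.3687) = 1.584
Loading dose = maintenance dose × R = 39.4 × 1.584 ≈ 62.4 mg

62.4 mg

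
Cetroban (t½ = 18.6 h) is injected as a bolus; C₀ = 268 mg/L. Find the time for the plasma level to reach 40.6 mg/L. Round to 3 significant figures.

k = ln 2 / 18.6 = 0.03727 h⁻¹
C(t) = C₀ e^(−kt)  ⇒  t = ln(C₀/C) / k
t = ln(268/40.6) / 0.03727 = 1.887 / 0.03727 ≈ 50.6 hours

50.6 hours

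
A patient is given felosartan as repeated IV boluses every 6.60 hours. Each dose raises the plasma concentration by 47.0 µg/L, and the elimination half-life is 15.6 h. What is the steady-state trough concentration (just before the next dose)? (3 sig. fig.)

k = ln 2 / 15.6 = 0.04443 h⁻¹
Fraction remaining after one interval: e^(−kτ) = e^(−0.04443 × 6.60) = 0.7458
R = 1 / (1 − 0.7458) = 3.934
Css,max = 47.0 × 3.934 = 184.9 µg/L
Css,min = Css,max × e^(−kτ) = 184.9 × 0.7458 ≈ 138 µg/L

138 µg/L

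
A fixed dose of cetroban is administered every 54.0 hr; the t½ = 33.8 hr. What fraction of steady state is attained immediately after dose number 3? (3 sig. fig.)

k = ln 2 / 33.8 = 0.02051 hr⁻¹
f_n = 1 − e^(−nkτ) = 1 − e^(−3 × 0.02051 × 54.0) = 1 − e^(−3.322) = 1 − 0.03607 ≈ 0.964

0.964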